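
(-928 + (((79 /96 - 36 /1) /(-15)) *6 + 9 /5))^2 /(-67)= -47922025921 /3859200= -12417.61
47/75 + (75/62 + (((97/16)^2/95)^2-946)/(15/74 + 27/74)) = -640964761942789/385042022400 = -1664.66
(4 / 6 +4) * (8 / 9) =112 / 27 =4.15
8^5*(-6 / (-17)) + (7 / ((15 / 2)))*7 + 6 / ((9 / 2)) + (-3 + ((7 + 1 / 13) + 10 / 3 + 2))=12798611 / 1105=11582.45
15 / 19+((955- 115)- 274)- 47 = 9876 / 19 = 519.79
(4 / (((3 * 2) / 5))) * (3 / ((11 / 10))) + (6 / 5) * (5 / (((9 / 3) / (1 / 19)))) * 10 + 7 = 17.14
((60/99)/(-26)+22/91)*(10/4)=1640/3003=0.55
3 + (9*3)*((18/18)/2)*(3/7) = 123/14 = 8.79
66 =66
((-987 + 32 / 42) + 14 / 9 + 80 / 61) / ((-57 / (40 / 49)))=151163800 / 10733499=14.08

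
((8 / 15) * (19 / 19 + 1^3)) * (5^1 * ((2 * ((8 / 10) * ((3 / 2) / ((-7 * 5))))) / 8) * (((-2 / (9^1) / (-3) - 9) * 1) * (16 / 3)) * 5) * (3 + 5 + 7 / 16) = 1928 / 21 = 91.81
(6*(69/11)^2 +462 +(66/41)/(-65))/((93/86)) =6452844708/9996415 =645.52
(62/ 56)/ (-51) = -31/ 1428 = -0.02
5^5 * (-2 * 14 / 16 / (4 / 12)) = -16406.25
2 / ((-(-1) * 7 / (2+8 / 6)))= 20 / 21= 0.95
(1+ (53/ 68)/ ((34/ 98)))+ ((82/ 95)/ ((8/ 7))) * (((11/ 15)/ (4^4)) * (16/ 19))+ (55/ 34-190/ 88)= 14911249703/ 5508571200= 2.71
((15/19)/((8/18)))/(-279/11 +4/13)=-19305/272308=-0.07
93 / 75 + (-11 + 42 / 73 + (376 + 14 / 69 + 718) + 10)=137890172 / 125925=1095.02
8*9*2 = 144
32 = 32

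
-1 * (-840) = 840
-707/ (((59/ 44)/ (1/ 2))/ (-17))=264418/ 59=4481.66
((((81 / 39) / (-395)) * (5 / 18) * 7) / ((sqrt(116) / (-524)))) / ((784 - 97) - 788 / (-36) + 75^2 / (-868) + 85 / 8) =42981624 * sqrt(29) / 331795575605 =0.00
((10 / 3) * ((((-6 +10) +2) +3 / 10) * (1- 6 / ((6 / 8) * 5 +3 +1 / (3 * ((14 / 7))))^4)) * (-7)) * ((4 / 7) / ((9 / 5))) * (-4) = 26506986800 / 142374963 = 186.18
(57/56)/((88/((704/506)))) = 57/3542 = 0.02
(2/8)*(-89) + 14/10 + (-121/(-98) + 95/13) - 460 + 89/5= -5790427/12740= -454.51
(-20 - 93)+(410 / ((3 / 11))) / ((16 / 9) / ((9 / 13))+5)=52501 / 613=85.65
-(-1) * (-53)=-53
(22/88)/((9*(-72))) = -1/2592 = -0.00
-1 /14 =-0.07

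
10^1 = 10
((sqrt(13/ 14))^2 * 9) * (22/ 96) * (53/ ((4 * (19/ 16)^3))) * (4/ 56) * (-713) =-259383696/ 336091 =-771.77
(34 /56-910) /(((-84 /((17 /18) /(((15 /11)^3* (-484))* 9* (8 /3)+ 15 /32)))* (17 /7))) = -280093 /1959520815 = -0.00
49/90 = 0.54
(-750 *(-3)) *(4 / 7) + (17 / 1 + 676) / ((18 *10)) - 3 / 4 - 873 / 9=83427 / 70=1191.81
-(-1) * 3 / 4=3 / 4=0.75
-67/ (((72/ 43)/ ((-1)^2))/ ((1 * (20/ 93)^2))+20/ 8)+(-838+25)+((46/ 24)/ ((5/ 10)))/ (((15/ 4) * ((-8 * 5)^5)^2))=-999731891404799999880377/ 1227069849600000000000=-814.73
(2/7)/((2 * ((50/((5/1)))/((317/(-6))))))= -317/420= -0.75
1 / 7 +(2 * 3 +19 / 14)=15 / 2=7.50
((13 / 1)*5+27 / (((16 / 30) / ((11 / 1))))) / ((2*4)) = 4975 / 64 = 77.73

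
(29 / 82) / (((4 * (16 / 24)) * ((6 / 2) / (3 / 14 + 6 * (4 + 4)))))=19575 / 9184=2.13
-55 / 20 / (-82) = 11 / 328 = 0.03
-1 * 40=-40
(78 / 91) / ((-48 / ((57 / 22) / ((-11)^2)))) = -57 / 149072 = -0.00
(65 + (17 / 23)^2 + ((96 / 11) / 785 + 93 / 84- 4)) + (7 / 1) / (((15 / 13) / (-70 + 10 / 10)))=-9104943515 / 25580324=-355.94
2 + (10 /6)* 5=31 /3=10.33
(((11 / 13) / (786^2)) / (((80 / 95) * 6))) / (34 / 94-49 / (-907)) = 8909461 / 13663828728576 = 0.00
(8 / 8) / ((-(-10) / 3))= 3 / 10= 0.30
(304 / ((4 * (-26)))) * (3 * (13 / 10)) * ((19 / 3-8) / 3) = 19 / 3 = 6.33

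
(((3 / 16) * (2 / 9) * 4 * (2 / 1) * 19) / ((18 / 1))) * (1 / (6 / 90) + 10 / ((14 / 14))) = 475 / 54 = 8.80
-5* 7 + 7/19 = -658/19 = -34.63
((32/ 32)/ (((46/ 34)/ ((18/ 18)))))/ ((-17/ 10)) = -10/ 23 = -0.43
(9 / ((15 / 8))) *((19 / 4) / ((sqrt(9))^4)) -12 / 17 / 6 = 376 / 2295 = 0.16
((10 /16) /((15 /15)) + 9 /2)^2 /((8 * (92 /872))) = 183229 /5888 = 31.12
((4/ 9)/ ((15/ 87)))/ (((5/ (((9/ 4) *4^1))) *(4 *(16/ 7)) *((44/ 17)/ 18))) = 31059/ 8800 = 3.53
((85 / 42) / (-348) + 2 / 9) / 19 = 3163 / 277704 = 0.01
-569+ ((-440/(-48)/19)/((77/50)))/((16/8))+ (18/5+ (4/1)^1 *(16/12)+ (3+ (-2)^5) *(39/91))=-326233/570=-572.34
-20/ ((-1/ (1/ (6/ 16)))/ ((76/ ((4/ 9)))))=9120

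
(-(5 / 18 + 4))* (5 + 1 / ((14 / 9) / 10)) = -440 / 9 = -48.89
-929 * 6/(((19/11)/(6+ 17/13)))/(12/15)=-766425/26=-29477.88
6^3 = 216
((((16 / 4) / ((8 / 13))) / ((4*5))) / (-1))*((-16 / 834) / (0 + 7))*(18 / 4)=39 / 9730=0.00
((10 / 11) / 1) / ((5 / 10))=20 / 11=1.82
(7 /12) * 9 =21 /4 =5.25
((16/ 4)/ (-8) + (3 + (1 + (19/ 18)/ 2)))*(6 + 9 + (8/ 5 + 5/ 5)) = 638/ 9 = 70.89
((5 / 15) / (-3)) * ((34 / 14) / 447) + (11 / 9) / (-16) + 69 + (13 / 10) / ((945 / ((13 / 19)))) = 14751351623 / 214023600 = 68.92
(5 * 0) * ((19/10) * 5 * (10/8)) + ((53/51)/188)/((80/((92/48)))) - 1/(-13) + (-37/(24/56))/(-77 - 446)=15152725741/62581259520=0.24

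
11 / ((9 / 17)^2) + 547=47486 / 81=586.25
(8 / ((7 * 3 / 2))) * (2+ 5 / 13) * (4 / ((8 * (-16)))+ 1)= 1.76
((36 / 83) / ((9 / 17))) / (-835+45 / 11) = -187 / 189655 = -0.00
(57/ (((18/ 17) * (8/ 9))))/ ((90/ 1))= 323/ 480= 0.67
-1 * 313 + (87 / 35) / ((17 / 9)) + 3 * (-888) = -1770532 / 595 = -2975.68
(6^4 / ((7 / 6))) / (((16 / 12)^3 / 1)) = 6561 / 14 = 468.64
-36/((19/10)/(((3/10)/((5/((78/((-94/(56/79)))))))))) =235872/352735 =0.67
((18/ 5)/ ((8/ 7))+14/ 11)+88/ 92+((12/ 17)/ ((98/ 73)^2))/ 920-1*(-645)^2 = -7471496050839/ 17959480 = -416019.62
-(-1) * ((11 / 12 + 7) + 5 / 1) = 155 / 12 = 12.92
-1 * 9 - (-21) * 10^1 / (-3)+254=175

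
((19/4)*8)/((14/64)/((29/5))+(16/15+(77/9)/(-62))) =49193280/1251049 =39.32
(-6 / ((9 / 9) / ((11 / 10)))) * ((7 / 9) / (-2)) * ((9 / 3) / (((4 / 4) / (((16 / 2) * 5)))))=308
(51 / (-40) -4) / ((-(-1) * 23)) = -211 / 920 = -0.23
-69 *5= -345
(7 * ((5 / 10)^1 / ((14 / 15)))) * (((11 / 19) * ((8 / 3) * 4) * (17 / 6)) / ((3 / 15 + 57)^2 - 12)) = 23375 / 1161318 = 0.02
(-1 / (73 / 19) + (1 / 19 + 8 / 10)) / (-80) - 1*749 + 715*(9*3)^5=1422988177756173 / 138700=10259467755.99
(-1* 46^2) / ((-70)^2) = -529 / 1225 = -0.43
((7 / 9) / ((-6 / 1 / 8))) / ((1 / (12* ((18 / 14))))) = -16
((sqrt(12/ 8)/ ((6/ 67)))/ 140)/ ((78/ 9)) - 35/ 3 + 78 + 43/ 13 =67 * sqrt(6)/ 14560 + 2716/ 39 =69.65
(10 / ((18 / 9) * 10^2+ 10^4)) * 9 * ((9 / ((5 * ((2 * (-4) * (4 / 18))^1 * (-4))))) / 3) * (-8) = -81 / 13600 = -0.01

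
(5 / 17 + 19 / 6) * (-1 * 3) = -10.38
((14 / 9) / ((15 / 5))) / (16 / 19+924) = 0.00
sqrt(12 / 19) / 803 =2 *sqrt(57) / 15257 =0.00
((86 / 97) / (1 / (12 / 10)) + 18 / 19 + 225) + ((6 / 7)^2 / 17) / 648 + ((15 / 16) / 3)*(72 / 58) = 1822342198613 / 8013843180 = 227.40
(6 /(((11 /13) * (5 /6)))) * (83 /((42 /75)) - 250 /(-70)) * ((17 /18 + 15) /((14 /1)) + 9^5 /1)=1067733875 /14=76266705.36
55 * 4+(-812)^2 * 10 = 6593660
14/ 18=7/ 9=0.78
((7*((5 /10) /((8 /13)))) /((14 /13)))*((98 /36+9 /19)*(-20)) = -337.57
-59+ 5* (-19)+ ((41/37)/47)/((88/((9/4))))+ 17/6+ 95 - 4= -110487997/1836384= -60.17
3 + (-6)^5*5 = -38877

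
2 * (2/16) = 1/4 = 0.25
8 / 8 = 1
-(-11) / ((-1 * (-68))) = 11 / 68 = 0.16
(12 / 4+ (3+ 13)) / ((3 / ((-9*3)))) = -171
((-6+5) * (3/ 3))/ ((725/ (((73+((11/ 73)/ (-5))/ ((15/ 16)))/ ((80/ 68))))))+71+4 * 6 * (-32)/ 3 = -14693478983/ 79387500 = -185.09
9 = 9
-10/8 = -5/4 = -1.25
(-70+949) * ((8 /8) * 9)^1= 7911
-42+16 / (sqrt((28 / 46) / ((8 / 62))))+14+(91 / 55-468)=-27189 / 55+16 * sqrt(9982) / 217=-486.98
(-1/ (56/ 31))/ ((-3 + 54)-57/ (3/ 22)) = 0.00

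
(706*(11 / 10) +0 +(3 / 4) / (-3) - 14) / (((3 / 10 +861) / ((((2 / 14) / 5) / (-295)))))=-15247 / 177858450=-0.00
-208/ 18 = -104/ 9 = -11.56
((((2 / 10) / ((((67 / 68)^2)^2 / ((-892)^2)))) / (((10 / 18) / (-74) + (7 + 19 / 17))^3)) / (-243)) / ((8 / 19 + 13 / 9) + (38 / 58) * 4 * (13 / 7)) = -3527123657958892417195671552 / 18230209197495984839895674675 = -0.19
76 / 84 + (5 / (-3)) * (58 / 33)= -1403 / 693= -2.02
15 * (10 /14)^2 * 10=3750 /49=76.53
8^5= 32768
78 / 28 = 39 / 14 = 2.79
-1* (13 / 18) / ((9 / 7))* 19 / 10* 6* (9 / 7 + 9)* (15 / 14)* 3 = -1482 / 7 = -211.71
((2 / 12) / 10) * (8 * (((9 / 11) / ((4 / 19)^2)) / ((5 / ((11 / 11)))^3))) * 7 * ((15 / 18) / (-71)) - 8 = -12498527 / 1562000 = -8.00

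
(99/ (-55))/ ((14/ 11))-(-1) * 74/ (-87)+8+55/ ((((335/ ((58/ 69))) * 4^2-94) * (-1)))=1588444072/ 277390365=5.73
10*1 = 10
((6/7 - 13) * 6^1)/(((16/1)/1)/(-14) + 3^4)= -510/559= -0.91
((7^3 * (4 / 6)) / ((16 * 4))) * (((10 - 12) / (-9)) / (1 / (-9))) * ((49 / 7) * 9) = -7203 / 16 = -450.19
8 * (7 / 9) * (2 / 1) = 112 / 9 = 12.44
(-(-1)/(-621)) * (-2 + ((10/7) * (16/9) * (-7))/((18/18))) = 178/5589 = 0.03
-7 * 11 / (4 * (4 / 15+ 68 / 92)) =-26565 / 1388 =-19.14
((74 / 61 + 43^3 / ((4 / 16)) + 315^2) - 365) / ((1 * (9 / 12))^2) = 406883872 / 549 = 741136.38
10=10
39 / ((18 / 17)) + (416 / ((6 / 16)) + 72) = 7309 / 6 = 1218.17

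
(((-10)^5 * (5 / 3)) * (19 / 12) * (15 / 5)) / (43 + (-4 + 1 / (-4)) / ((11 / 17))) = -104500000 / 4809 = -21730.09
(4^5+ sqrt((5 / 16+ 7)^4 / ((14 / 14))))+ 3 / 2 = 276217 / 256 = 1078.97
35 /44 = 0.80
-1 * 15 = -15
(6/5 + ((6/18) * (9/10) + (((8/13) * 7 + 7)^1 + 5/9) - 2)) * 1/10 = 2659/2340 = 1.14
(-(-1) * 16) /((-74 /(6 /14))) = -24 /259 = -0.09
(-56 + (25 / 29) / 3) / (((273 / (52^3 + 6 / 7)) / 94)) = -448447483916 / 166257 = -2697314.90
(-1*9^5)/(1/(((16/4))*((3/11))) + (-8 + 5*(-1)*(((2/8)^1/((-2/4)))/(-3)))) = 708588/95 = 7458.82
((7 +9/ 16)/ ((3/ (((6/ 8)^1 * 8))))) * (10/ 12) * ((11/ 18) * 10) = 33275/ 432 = 77.03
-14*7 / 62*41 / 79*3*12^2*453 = -393153264 / 2449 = -160536.24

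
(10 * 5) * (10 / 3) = 500 / 3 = 166.67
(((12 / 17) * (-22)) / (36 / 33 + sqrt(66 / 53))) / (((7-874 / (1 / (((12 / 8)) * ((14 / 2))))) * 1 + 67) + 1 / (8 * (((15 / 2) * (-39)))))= -720308160 / 21364924063 + 12458160 * sqrt(3498) / 21364924063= 0.00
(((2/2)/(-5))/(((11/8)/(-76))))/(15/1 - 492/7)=-4256/21285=-0.20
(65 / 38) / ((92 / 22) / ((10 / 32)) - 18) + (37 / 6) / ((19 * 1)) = -1327 / 28956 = -0.05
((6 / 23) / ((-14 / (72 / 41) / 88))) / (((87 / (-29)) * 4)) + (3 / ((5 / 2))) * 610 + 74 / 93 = 450005462 / 613893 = 733.04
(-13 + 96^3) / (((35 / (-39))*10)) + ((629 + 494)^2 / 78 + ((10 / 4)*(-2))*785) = -84181597 / 975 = -86340.10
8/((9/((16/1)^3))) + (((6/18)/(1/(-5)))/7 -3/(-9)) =229382/63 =3640.98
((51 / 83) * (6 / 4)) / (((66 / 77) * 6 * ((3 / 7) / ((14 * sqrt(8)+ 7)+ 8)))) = 4165 / 664+ 5831 * sqrt(2) / 498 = 22.83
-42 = -42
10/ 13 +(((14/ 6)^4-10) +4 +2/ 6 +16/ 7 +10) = 272950/ 7371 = 37.03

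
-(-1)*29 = 29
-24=-24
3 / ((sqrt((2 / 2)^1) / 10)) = 30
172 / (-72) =-43 / 18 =-2.39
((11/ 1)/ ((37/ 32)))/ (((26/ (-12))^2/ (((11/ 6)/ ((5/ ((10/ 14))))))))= 23232/ 43771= 0.53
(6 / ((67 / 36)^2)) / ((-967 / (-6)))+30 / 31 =131672226 / 134566753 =0.98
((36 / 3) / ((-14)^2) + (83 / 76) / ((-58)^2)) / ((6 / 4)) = 771059 / 18791304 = 0.04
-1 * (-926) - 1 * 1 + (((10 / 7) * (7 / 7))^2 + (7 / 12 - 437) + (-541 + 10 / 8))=-14443 / 294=-49.13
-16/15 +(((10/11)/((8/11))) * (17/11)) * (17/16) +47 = 506731/10560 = 47.99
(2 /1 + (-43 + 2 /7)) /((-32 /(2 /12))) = 95 /448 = 0.21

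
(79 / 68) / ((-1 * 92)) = -79 / 6256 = -0.01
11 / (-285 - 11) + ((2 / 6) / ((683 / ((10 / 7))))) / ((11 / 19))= -1679263 / 46700808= -0.04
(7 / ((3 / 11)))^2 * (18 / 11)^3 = 31752 / 11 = 2886.55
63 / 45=7 / 5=1.40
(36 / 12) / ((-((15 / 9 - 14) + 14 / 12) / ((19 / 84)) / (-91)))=-741 / 134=-5.53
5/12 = 0.42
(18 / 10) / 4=9 / 20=0.45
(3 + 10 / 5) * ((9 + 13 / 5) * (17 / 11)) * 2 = 1972 / 11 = 179.27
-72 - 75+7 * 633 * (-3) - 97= -13537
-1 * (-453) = 453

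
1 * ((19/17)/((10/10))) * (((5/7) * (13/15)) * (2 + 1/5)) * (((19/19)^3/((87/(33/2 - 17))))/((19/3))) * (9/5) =-429/172550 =-0.00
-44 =-44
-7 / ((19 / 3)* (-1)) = 1.11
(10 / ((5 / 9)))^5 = 1889568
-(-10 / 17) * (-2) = -20 / 17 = -1.18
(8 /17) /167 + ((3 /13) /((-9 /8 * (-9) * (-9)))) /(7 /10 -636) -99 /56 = -5631645216131 /3190670086968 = -1.77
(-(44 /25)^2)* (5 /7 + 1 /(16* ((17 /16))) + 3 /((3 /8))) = -2021184 /74375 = -27.18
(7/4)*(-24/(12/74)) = -259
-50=-50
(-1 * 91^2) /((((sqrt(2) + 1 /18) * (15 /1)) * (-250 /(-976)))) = 24246768 /404375 - 436441824 * sqrt(2) /404375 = -1466.40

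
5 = 5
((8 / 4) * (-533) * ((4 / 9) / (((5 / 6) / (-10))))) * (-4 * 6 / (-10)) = 68224 / 5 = 13644.80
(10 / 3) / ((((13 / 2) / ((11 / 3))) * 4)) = 0.47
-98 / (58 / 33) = -1617 / 29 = -55.76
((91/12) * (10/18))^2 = 207025/11664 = 17.75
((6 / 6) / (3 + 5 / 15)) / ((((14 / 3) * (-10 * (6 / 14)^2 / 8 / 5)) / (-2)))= 14 / 5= 2.80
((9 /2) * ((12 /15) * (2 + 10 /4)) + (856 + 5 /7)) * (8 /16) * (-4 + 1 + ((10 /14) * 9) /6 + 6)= 435366 /245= 1777.00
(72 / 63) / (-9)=-8 / 63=-0.13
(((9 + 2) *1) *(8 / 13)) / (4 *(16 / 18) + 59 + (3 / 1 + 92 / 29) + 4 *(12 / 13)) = 0.09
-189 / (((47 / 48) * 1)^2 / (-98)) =42674688 / 2209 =19318.56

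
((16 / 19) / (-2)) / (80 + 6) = -4 / 817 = -0.00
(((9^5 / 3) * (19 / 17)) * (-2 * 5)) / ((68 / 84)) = -271747.99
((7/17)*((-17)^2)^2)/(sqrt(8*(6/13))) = 34391*sqrt(39)/12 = 17897.64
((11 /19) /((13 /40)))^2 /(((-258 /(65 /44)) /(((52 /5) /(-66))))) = 400 /139707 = 0.00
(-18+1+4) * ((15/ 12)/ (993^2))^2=-325/ 15556682086416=-0.00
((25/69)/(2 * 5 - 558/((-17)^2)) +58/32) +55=36595243/643632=56.86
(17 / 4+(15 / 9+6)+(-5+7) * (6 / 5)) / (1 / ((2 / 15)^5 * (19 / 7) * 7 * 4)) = 522272 / 11390625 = 0.05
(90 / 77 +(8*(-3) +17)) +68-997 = -71982 / 77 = -934.83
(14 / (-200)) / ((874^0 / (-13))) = 91 / 100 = 0.91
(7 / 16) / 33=7 / 528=0.01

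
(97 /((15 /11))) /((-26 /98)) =-52283 /195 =-268.12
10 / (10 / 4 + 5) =4 / 3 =1.33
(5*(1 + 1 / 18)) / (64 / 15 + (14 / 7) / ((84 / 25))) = 3325 / 3063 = 1.09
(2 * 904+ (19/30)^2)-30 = 1600561/900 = 1778.40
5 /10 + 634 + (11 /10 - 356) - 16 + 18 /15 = 264.80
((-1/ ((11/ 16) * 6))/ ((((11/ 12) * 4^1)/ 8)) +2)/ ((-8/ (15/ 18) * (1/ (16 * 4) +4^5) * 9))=-3560/ 214109379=-0.00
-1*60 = -60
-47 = -47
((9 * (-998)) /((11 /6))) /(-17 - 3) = 13473 /55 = 244.96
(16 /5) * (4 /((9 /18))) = 128 /5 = 25.60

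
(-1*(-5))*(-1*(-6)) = 30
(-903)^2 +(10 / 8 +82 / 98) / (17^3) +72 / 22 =8637195793679 / 10592428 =815412.27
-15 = -15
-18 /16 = -9 /8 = -1.12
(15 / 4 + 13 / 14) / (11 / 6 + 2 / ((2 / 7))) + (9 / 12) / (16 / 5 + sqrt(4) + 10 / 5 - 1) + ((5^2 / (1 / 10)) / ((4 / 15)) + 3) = 43296693 / 46004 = 941.15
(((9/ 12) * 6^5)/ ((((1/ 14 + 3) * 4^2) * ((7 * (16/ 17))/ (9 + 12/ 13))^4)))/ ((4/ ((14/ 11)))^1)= 392115129376203/ 2017772044288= 194.33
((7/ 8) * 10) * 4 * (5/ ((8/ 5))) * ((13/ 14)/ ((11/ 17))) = 27625/ 176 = 156.96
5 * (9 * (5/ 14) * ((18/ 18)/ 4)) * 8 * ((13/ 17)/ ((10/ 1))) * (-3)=-1755/ 238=-7.37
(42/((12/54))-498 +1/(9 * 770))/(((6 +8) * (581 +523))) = -93103/4656960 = -0.02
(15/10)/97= 3/194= 0.02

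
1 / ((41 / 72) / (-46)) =-3312 / 41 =-80.78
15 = 15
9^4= 6561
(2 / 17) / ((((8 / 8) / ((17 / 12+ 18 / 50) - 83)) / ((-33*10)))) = 3153.38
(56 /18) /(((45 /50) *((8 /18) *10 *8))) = 7 /72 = 0.10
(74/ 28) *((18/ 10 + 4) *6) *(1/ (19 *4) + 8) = 280053/ 380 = 736.98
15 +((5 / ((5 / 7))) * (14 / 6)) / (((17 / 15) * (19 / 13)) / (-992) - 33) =92598125 / 6383843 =14.51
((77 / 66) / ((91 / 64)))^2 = 1024 / 1521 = 0.67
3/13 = 0.23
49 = 49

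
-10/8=-1.25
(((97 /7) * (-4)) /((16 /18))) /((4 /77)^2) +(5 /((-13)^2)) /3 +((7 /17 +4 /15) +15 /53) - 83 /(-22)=-18573935010583 /803980320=-23102.47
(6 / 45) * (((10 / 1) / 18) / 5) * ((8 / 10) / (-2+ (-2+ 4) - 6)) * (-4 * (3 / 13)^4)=16 / 714025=0.00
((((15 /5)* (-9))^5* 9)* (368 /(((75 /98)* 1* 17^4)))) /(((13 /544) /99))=-4918120245384192 /1596725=-3080129794.04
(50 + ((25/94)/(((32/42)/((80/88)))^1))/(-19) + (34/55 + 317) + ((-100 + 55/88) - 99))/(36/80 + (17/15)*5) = 398954811/14420164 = 27.67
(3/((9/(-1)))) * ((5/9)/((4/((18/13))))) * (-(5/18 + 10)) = 0.66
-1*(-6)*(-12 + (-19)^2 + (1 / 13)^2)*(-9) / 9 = -353892 / 169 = -2094.04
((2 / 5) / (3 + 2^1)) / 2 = 1 / 25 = 0.04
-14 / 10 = -7 / 5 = -1.40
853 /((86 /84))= 35826 /43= 833.16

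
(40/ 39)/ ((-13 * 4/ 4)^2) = 40/ 6591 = 0.01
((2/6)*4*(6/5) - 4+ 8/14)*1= -64/35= -1.83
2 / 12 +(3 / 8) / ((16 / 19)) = 235 / 384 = 0.61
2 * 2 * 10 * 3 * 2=240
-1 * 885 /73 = -885 /73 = -12.12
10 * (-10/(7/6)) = -600/7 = -85.71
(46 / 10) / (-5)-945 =-23648 / 25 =-945.92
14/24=7/12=0.58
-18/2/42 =-3/14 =-0.21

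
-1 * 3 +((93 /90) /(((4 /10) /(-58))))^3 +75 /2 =-3363728.00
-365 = -365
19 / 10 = 1.90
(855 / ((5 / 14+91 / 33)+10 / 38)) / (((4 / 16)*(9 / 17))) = 56705880 / 29651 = 1912.44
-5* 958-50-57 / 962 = -4656137 / 962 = -4840.06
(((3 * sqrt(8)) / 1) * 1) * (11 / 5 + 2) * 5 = 126 * sqrt(2) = 178.19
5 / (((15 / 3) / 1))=1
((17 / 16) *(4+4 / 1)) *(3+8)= 93.50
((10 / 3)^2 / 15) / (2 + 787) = 20 / 21303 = 0.00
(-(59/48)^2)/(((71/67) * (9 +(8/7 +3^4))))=-0.02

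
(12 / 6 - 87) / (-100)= 17 / 20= 0.85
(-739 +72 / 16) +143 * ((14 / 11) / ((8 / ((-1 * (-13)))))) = -1755 / 4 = -438.75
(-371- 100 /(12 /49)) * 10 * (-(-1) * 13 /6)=-151970 /9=-16885.56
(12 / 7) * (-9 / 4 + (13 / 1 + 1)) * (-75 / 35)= -2115 / 49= -43.16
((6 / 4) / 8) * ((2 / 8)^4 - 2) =-1533 / 4096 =-0.37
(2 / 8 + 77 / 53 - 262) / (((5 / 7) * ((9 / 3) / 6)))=-386281 / 530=-728.83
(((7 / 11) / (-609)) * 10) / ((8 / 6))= -5 / 638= -0.01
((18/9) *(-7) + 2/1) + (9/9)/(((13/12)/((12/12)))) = -144/13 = -11.08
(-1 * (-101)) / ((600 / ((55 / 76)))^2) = 12221 / 83174400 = 0.00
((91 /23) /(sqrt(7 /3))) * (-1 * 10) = -25.90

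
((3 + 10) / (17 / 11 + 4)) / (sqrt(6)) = 143 *sqrt(6) / 366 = 0.96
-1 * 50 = -50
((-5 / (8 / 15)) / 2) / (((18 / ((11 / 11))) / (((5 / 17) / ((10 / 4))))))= -25 / 816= -0.03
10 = 10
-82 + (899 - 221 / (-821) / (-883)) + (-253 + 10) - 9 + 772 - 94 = 901103928 / 724943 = 1243.00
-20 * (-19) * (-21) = -7980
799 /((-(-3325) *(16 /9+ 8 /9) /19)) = 2397 /1400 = 1.71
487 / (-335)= -487 / 335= -1.45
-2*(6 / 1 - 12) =12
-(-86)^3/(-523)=-636056/523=-1216.17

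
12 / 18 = 0.67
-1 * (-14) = 14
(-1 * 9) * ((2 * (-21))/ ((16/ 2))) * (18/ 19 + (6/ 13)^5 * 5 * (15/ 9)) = 747917793/ 14109134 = 53.01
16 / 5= 3.20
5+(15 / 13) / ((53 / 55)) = 4270 / 689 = 6.20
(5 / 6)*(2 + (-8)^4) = 3415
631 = 631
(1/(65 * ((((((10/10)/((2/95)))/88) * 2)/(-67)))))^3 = -204961563136/235456609375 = -0.87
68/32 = 17/8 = 2.12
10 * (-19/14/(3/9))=-285/7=-40.71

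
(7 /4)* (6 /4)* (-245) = -5145 /8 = -643.12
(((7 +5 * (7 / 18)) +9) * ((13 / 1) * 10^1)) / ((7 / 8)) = 167960 / 63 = 2666.03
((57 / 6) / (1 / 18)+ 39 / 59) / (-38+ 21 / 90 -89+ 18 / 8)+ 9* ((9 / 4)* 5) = 176088825 / 1763156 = 99.87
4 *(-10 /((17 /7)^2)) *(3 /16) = -735 /578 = -1.27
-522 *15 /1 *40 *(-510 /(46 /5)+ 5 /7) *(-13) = -222799975.16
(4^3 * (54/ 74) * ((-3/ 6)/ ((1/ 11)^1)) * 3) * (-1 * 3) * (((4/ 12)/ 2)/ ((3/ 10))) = 47520/ 37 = 1284.32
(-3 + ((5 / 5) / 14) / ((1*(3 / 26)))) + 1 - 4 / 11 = -403 / 231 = -1.74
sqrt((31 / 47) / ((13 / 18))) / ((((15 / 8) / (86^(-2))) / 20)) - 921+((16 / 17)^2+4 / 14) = -1860813 / 2023+8 * sqrt(37882) / 1129739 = -919.83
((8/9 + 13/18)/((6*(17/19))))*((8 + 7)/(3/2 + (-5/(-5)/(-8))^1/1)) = 5510/1683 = 3.27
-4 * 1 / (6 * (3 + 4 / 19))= -38 / 183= -0.21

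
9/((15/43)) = 129/5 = 25.80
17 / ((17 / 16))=16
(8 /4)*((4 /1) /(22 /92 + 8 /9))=7.09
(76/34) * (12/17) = 456/289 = 1.58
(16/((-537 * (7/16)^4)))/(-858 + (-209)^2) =-1048576/55213278351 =-0.00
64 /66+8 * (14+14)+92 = 10460 /33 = 316.97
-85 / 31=-2.74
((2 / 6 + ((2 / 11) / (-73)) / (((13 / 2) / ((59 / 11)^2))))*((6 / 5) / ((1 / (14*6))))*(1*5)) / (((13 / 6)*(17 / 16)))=19697884416 / 279149299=70.56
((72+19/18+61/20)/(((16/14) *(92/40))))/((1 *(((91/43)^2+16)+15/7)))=65323321/51037920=1.28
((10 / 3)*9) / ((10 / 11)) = 33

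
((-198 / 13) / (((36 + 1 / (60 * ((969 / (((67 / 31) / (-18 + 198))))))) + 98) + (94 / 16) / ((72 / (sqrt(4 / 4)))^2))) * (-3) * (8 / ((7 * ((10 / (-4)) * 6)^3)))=-8120623104 / 70329343580405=-0.00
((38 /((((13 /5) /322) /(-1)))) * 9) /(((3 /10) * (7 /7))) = -1835400 /13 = -141184.62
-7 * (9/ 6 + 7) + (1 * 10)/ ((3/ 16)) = -6.17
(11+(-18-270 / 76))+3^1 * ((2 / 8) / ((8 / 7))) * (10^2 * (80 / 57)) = 3099 / 38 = 81.55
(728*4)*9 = 26208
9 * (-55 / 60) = -33 / 4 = -8.25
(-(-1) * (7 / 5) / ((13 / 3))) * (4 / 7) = 12 / 65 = 0.18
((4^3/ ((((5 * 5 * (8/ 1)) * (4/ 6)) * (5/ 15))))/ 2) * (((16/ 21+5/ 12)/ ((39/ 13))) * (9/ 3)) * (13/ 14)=3861/ 4900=0.79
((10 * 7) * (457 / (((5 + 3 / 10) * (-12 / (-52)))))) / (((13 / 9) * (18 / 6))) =319900 / 53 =6035.85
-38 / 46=-19 / 23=-0.83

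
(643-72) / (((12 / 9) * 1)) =1713 / 4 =428.25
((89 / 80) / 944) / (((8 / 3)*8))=267 / 4833280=0.00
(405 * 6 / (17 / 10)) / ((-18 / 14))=-18900 / 17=-1111.76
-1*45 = -45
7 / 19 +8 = 159 / 19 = 8.37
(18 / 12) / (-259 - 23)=-1 / 188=-0.01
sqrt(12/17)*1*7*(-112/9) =-1568*sqrt(51)/153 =-73.19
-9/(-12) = 3/4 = 0.75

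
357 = 357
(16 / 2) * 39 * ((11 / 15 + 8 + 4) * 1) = 19864 / 5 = 3972.80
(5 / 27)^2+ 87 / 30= 21391 / 7290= 2.93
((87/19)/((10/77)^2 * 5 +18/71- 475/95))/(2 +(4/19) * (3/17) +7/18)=-533655738/1318194865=-0.40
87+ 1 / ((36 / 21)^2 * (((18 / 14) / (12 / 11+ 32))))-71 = 88237 / 3564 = 24.76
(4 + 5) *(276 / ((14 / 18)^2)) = 201204 / 49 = 4106.20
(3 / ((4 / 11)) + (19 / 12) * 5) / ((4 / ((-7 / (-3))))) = 679 / 72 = 9.43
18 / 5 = 3.60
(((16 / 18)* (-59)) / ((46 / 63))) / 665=-236 / 2185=-0.11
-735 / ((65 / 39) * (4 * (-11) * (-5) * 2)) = -1.00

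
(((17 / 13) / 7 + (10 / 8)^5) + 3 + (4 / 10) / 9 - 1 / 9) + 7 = 18411161 / 1397760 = 13.17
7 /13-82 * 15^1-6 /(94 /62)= -753619 /611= -1233.42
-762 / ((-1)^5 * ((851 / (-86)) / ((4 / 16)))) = -16383 / 851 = -19.25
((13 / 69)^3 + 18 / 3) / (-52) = -1973251 / 17082468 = -0.12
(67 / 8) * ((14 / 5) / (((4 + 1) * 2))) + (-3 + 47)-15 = 6269 / 200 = 31.34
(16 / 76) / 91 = 0.00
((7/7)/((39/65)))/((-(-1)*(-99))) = -5/297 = -0.02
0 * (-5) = 0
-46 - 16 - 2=-64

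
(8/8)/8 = 1/8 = 0.12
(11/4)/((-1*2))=-11/8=-1.38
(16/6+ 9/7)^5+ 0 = 3939040643/4084101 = 964.48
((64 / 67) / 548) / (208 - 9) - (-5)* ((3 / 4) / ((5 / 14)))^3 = 16916340281 / 365324200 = 46.31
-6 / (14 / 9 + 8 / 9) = -27 / 11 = -2.45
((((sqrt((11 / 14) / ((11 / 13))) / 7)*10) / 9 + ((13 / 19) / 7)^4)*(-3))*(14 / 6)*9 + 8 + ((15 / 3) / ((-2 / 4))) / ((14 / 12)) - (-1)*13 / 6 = 426301549 / 268200618 - 5*sqrt(182) / 7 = -8.05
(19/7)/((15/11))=209/105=1.99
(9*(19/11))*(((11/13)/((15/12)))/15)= 228/325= 0.70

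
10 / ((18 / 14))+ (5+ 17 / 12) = 511 / 36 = 14.19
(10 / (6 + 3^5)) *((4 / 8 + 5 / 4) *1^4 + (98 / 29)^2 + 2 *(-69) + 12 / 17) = -35492125 / 7119906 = -4.98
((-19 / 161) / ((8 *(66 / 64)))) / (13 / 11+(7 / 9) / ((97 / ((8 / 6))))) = -66348 / 5531155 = -0.01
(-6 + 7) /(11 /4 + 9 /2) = 4 /29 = 0.14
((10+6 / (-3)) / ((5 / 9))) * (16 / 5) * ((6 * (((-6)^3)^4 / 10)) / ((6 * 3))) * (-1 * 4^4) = -106993205379072 / 125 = -855945643032.58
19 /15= 1.27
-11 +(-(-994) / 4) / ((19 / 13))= 6043 / 38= 159.03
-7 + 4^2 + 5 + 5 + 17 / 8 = 169 / 8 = 21.12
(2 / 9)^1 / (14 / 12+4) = 4 / 93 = 0.04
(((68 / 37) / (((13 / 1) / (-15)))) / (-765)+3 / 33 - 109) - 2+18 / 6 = -1712797 / 15873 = -107.91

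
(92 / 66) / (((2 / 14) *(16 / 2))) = 161 / 132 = 1.22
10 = 10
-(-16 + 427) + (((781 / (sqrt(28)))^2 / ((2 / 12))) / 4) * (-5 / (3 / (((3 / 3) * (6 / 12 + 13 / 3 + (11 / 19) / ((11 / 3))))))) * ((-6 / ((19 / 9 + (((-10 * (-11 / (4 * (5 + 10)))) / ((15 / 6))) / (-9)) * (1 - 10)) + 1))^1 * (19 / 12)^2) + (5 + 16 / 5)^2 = 4120098093123 / 3875200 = 1063196.25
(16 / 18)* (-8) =-64 / 9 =-7.11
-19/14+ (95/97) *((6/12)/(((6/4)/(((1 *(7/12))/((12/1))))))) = -393433/293328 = -1.34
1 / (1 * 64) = 1 / 64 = 0.02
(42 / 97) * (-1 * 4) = -168 / 97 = -1.73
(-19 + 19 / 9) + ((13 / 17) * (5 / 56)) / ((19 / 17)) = -161143 / 9576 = -16.83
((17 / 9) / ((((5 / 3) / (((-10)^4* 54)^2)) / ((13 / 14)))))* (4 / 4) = 2148120000000 / 7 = 306874285714.29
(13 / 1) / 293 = 13 / 293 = 0.04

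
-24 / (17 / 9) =-216 / 17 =-12.71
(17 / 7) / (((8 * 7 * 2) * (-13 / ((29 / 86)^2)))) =-0.00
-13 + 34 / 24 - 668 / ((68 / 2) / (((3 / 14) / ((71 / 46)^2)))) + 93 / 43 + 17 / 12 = -1512260063 / 154768782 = -9.77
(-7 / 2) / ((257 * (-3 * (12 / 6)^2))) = 0.00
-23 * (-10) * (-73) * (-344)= 5775760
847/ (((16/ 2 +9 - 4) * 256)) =847/ 3328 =0.25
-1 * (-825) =825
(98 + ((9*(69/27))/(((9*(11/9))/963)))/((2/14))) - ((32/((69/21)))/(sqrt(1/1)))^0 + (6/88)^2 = 27475369/1936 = 14191.82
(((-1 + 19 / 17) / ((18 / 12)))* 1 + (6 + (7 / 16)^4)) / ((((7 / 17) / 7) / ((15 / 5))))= 20438611 / 65536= 311.87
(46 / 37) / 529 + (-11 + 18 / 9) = -7657 / 851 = -9.00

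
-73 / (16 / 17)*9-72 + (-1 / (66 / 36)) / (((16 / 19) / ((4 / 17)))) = -2304483 / 2992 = -770.21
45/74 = 0.61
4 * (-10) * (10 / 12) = -100 / 3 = -33.33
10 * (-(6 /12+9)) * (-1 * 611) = 58045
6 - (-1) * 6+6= 18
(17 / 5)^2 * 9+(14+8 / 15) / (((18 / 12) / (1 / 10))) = 23627 / 225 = 105.01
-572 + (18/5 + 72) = -2482/5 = -496.40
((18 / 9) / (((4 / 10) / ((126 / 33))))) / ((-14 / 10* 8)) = -1.70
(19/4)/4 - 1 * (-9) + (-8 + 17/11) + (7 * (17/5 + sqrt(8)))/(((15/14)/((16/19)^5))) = 205520896 * sqrt(2)/37141485 + 429469038641/32684506800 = 20.97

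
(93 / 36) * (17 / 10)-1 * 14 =-9.61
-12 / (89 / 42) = -504 / 89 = -5.66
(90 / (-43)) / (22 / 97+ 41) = -2910 / 57319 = -0.05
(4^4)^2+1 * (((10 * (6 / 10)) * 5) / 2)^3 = 68911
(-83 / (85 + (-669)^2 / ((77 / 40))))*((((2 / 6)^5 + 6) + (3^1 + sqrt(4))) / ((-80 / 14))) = 59813369 / 87037667100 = 0.00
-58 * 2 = -116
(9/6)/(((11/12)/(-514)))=-9252/11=-841.09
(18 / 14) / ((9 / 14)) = 2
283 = 283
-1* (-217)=217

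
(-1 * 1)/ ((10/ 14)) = -7/ 5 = -1.40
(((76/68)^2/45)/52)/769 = 0.00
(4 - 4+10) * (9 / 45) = 2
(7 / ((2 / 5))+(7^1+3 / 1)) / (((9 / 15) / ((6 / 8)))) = 275 / 8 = 34.38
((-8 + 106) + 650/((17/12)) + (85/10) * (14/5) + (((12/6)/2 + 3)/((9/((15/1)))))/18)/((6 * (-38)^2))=1333381/19883880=0.07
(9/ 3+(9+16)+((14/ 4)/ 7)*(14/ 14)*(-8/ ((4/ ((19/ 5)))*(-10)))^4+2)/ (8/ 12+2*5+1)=70703463/ 27343750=2.59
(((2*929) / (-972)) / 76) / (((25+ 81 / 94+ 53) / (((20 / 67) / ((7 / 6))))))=-436630 / 5350636683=-0.00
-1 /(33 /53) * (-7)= 371 /33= 11.24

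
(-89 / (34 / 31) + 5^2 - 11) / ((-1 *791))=2283 / 26894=0.08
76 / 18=38 / 9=4.22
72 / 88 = 0.82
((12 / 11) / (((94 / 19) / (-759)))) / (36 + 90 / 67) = -29279 / 6533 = -4.48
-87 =-87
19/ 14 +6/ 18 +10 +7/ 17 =8641/ 714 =12.10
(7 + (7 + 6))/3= 20/3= 6.67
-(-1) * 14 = 14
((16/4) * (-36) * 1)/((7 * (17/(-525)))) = 635.29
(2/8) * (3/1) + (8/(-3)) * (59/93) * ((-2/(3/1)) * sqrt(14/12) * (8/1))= 3/4 + 3776 * sqrt(42)/2511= 10.50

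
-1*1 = -1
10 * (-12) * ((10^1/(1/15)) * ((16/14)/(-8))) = 18000/7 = 2571.43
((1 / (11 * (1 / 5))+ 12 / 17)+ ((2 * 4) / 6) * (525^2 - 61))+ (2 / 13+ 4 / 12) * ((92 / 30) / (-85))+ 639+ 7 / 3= 201320243611 / 546975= 368061.14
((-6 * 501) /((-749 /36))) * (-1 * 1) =-108216 /749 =-144.48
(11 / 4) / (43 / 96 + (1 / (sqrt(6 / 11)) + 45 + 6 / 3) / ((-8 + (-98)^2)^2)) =376005215687356200 / 61243343554905559 - 1519373064 * sqrt(66) / 61243343554905559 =6.14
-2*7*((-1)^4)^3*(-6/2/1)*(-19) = -798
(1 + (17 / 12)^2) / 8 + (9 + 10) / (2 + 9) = 26651 / 12672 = 2.10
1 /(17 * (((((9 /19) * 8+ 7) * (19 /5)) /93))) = 93 /697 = 0.13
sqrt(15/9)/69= sqrt(15)/207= 0.02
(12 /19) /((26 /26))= 12 /19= 0.63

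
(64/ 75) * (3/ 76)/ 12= 0.00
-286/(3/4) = -1144/3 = -381.33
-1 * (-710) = 710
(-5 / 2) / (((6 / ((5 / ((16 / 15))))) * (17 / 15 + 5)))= -1875 / 5888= -0.32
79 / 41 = 1.93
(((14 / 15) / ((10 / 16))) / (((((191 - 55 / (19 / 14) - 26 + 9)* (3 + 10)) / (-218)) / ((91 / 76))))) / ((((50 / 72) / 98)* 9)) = -2093672 / 594375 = -3.52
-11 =-11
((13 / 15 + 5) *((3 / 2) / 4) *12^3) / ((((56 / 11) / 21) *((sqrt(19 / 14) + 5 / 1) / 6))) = 6586272 / 331 - 470448 *sqrt(266) / 1655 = 15261.99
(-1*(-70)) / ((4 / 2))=35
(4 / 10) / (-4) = -1 / 10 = -0.10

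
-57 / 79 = -0.72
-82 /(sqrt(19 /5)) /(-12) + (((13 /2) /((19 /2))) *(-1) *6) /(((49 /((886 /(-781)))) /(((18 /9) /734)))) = 69108 /266849737 + 41 *sqrt(95) /114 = 3.51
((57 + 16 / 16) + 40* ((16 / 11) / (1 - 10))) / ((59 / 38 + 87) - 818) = -193876 / 2744181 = -0.07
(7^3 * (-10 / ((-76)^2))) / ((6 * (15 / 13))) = -4459 / 51984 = -0.09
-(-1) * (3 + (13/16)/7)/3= 349/336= 1.04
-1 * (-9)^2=-81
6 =6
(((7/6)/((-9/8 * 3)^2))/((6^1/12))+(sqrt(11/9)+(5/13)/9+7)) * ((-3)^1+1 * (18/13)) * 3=-1442392/41067-21 * sqrt(11)/13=-40.48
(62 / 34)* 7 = 217 / 17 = 12.76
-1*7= -7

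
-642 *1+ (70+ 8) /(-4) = -1323 /2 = -661.50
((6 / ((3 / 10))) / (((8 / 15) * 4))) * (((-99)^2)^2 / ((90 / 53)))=8485264755 / 16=530329047.19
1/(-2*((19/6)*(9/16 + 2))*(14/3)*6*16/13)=-39/21812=-0.00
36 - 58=-22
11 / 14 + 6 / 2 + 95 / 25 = 531 / 70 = 7.59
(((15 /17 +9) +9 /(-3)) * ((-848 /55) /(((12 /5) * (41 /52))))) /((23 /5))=-2149680 /176341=-12.19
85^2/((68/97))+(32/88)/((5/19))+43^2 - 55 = 12101.63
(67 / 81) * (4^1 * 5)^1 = 1340 / 81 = 16.54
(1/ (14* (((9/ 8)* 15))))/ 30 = 0.00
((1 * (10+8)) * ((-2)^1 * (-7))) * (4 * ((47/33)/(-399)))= -752/209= -3.60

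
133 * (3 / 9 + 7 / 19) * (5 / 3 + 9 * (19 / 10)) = 15764 / 9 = 1751.56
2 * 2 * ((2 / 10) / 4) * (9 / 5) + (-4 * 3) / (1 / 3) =-891 / 25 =-35.64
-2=-2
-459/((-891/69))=35.55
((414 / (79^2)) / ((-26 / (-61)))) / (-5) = -12627 / 405665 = -0.03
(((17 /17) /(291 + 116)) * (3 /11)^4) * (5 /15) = 27 /5958887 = 0.00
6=6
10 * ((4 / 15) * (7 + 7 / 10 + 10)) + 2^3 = 276 / 5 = 55.20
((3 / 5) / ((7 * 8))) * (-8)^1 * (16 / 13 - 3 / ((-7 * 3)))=-75 / 637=-0.12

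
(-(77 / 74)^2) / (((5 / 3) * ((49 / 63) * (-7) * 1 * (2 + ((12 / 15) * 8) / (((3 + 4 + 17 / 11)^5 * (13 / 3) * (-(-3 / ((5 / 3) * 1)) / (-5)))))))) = 29221535376891 / 489776322867580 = 0.06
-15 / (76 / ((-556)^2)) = -1159260 / 19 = -61013.68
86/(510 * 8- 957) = 86/3123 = 0.03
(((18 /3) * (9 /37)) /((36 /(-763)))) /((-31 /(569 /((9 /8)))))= 1736588 /3441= 504.68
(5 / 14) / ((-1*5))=-1 / 14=-0.07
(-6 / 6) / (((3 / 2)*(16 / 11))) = -11 / 24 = -0.46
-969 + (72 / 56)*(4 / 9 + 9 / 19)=-128720 / 133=-967.82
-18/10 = -9/5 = -1.80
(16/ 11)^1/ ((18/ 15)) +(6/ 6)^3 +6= 271/ 33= 8.21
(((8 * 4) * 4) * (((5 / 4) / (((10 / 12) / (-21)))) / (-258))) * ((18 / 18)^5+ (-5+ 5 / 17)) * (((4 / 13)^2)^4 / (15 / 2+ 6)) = -205520896 / 596299157051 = -0.00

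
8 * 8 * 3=192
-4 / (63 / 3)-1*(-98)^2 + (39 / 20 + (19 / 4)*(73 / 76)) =-16124099 / 1680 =-9597.68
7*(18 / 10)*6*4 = 1512 / 5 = 302.40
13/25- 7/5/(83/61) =-1056/2075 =-0.51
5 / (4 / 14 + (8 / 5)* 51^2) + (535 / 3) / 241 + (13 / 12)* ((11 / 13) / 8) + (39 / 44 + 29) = 569826946753 / 18535707168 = 30.74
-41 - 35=-76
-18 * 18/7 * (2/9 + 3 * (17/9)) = -1908/7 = -272.57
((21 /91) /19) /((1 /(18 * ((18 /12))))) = 81 /247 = 0.33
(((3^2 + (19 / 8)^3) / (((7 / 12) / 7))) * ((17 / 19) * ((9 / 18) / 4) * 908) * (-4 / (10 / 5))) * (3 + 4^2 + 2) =-2787822639 / 2432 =-1146308.65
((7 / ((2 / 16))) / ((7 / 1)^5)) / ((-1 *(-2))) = 4 / 2401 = 0.00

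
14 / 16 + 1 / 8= 1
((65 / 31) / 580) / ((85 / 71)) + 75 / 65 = 4596899 / 3973580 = 1.16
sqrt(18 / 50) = 3 / 5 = 0.60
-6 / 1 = -6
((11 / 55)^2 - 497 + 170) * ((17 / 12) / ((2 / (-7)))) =1621.18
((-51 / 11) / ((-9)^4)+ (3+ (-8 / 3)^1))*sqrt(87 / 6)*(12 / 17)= 16004*sqrt(58) / 136323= 0.89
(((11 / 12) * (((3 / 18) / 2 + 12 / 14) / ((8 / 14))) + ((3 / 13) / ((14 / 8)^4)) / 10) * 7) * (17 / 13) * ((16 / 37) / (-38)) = -2309308373 / 14670288360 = -0.16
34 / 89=0.38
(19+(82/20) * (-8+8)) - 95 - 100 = -176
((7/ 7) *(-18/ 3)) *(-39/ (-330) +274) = -90459/ 55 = -1644.71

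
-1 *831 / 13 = -831 / 13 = -63.92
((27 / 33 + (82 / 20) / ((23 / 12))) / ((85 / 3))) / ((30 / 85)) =3741 / 12650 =0.30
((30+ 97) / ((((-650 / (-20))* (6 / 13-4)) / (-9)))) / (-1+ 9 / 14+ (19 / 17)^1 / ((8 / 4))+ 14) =136017 / 194350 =0.70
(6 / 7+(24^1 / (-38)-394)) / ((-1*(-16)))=-13093 / 532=-24.61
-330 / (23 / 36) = -11880 / 23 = -516.52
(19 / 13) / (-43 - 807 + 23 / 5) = -95 / 54951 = -0.00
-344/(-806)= 172/403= 0.43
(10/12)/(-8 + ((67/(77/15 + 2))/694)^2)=-13785626410/132338983461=-0.10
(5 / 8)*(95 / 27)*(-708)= -28025 / 18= -1556.94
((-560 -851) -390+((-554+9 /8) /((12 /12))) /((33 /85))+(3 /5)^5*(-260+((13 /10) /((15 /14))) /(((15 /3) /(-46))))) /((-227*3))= 4.77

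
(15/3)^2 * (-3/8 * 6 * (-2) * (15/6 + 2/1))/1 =2025/4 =506.25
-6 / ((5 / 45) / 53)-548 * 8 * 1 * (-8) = 32210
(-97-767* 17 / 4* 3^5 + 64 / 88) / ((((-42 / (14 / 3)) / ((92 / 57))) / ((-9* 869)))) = -21112015537 / 19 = -1111158712.47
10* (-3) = -30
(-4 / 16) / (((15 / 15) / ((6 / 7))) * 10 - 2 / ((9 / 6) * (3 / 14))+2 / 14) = -0.04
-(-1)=1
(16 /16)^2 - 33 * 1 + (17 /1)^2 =257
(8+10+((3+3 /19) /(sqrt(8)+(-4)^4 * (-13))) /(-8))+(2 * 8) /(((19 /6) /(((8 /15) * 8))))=15 * sqrt(2) /210435944+5202767426 /131522465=39.56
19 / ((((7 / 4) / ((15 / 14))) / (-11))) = -127.96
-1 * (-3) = 3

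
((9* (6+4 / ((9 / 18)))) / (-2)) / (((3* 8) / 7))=-147 / 8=-18.38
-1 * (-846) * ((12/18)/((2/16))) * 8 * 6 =216576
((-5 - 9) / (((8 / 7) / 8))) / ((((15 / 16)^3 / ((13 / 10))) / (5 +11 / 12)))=-46312448 / 50625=-914.81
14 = 14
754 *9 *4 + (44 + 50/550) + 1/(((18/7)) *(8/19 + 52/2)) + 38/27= 8107586513/298188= 27189.51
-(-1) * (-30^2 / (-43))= 900 / 43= 20.93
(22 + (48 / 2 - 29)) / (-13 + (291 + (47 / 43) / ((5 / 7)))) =0.06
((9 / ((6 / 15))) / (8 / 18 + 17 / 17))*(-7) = -2835 / 26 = -109.04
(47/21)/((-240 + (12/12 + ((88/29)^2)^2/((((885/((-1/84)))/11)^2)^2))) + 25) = -188851664309243567191875/18057433604377455952391654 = -0.01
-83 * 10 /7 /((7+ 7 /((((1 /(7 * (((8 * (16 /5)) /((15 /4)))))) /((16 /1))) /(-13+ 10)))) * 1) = 20750 /2808631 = 0.01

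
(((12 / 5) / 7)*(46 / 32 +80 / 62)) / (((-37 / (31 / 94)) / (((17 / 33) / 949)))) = -2091 / 462087080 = -0.00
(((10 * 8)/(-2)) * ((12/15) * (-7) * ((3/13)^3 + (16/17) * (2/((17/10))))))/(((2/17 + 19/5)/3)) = 796144160/4145739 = 192.04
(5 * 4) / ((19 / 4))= 80 / 19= 4.21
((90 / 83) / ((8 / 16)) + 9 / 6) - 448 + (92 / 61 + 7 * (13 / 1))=-3562561 / 10126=-351.82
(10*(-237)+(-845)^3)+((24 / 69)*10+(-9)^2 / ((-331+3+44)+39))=-3399896926588 / 5635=-603353491.85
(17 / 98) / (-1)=-0.17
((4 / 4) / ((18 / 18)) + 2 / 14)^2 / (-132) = -16 / 1617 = -0.01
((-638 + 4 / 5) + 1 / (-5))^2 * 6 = 60941814 / 25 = 2437672.56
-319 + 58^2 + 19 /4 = 12199 /4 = 3049.75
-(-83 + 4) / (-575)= -79 / 575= -0.14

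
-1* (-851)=851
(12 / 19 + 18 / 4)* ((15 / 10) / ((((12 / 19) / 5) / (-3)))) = -2925 / 16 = -182.81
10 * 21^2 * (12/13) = 52920/13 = 4070.77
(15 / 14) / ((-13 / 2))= -15 / 91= -0.16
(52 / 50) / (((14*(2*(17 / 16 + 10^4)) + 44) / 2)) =208 / 28007375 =0.00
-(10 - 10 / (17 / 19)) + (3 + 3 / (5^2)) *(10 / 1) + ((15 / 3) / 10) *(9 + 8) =6949 / 170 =40.88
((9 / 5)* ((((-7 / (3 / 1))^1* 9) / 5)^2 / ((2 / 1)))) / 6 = 1323 / 500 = 2.65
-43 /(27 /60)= -860 /9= -95.56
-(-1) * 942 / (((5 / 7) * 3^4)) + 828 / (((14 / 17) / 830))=834522.00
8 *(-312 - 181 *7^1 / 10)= -17548 / 5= -3509.60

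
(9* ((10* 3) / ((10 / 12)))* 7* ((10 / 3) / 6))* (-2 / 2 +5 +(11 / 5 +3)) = 11592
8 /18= 4 /9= 0.44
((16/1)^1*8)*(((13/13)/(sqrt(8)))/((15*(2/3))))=16*sqrt(2)/5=4.53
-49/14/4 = -0.88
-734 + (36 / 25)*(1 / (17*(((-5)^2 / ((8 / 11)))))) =-85785962 / 116875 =-734.00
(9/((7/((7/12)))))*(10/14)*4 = 15/7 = 2.14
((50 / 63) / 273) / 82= 25 / 705159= 0.00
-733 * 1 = -733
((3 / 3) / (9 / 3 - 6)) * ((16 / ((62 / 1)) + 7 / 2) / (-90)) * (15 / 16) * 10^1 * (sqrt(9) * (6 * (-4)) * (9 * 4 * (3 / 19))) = -31455 / 589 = -53.40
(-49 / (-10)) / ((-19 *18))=-49 / 3420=-0.01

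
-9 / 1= -9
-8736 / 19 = -459.79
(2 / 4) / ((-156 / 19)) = -19 / 312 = -0.06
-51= -51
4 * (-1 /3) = -4 /3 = -1.33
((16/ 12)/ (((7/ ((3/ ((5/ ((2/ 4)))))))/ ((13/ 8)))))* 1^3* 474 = 3081/ 70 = 44.01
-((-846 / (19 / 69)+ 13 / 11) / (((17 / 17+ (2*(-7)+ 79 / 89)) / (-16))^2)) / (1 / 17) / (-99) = -920.23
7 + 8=15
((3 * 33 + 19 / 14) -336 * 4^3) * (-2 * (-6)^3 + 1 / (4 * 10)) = -5178268931 / 560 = -9246908.81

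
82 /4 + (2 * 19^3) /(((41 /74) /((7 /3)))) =14216891 /246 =57792.24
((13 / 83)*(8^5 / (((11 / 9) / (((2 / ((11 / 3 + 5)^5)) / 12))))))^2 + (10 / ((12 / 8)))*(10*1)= 135993986216858312 / 2039903524119747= 66.67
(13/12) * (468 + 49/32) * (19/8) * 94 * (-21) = -1220976575/512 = -2384719.87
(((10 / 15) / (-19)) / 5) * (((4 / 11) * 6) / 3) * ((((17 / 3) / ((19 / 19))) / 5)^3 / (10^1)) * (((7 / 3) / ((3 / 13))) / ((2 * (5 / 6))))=-3576664 / 793546875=-0.00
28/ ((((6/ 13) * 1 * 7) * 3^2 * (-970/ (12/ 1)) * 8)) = -13/ 8730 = -0.00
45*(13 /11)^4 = 1285245 /14641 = 87.78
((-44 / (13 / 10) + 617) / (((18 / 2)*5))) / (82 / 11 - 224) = -27797 / 464490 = -0.06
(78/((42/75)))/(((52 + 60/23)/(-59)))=-1323075/8792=-150.49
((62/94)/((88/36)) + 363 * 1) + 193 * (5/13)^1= 5880883/13442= 437.50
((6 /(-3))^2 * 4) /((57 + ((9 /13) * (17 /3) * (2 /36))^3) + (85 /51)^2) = 7592832 /28372577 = 0.27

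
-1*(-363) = 363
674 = 674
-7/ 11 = -0.64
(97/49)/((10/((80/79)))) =776/3871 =0.20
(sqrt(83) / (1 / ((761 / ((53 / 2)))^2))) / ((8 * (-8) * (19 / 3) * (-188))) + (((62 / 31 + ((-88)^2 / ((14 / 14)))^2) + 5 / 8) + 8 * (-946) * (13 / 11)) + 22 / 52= 1737363 * sqrt(83) / 160539968 + 6235901885 / 104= 59960595.15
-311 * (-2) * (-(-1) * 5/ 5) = 622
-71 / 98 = -0.72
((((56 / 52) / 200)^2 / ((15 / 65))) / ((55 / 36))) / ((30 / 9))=441 / 17875000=0.00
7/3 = 2.33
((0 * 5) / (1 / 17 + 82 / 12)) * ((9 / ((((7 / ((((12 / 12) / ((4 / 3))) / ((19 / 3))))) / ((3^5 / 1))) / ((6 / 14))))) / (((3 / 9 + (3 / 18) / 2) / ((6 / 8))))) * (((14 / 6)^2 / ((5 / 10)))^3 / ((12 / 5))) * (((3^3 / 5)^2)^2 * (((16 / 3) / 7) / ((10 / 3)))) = 0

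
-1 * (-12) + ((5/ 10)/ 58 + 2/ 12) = 4237/ 348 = 12.18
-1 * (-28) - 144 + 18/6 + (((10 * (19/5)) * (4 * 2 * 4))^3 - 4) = 1798045579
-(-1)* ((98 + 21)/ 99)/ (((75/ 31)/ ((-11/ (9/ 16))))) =-59024/ 6075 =-9.72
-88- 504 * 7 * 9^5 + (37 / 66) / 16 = -219991157723 / 1056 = -208324959.96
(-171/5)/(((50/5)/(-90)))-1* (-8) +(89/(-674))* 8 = 530343/1685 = 314.74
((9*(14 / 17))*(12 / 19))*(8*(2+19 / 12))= 43344 / 323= 134.19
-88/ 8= -11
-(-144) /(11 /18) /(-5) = -2592 /55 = -47.13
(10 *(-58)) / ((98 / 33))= -9570 / 49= -195.31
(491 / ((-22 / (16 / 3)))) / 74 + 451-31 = 510856 / 1221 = 418.39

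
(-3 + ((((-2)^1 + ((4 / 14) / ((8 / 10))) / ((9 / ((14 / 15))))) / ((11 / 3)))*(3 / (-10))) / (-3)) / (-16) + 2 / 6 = 0.52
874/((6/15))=2185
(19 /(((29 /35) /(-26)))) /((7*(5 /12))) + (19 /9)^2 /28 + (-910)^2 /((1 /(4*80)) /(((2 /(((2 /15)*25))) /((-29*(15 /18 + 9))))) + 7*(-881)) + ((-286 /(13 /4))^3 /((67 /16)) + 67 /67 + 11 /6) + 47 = -1021032869085870077 /6262919876556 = -163028.25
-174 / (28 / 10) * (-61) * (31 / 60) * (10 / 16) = 274195 / 224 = 1224.08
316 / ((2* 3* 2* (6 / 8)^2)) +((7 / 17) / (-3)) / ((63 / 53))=7145 / 153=46.70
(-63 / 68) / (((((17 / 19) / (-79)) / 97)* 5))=9172611 / 5780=1586.96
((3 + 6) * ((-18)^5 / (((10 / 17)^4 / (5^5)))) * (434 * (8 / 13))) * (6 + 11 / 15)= -10376731355624928 / 13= -798210104278840.62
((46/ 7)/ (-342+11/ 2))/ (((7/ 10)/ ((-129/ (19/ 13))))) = 1542840/ 626563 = 2.46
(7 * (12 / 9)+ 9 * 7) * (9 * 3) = 1953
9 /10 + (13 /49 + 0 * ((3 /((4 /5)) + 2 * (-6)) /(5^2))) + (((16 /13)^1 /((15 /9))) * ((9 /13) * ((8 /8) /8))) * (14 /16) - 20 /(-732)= 37841497 /30308460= 1.25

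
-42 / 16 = -2.62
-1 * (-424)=424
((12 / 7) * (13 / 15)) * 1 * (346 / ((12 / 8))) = 35984 / 105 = 342.70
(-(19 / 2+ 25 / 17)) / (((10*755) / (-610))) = 22753 / 25670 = 0.89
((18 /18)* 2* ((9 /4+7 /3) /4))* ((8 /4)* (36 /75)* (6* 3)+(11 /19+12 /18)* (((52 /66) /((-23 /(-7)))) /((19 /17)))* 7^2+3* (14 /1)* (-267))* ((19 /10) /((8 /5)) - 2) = 746923630687 /35868960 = 20823.68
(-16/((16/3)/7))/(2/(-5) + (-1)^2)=-35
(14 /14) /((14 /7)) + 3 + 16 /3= 53 /6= 8.83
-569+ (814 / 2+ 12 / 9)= -482 / 3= -160.67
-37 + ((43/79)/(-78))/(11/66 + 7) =-38000/1027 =-37.00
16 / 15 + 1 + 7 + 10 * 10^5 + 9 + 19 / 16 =240004621 / 240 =1000019.25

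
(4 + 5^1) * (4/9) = 4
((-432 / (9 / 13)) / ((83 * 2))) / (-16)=39 / 166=0.23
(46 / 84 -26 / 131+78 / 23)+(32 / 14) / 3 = 569755 / 126546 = 4.50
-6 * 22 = -132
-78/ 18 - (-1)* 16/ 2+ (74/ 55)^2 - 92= -785197/ 9075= -86.52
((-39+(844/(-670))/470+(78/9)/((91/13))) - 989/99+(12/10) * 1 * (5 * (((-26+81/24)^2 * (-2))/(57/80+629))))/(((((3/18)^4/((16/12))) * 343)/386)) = -11713975604135722752/104744159402575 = -111834.16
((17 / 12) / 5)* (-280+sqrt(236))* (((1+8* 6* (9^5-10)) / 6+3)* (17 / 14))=-818994499 / 18+818994499* sqrt(59) / 2520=-43003338.79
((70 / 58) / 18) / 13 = 35 / 6786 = 0.01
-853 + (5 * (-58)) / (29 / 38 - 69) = -2200809 / 2593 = -848.75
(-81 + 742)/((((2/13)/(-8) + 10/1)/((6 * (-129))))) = -8867976/173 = -51259.98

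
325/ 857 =0.38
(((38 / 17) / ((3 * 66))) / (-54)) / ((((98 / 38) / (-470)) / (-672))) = -2714720 / 106029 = -25.60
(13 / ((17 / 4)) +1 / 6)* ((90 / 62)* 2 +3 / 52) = 523439 / 54808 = 9.55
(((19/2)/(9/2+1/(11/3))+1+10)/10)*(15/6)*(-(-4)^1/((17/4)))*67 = 204.79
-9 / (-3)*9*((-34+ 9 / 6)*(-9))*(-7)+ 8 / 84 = -2321861 / 42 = -55282.40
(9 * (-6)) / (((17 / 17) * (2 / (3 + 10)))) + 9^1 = -342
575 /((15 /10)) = 1150 /3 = 383.33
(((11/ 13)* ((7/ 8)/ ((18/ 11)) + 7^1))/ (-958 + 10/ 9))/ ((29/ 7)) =-83545/ 51947584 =-0.00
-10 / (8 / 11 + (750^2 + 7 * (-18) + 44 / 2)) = -55 / 3093182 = -0.00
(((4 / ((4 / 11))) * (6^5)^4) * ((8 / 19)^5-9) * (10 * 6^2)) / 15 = -21478323851363140000284672 / 2476099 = -8674258925577345655.52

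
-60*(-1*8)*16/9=2560/3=853.33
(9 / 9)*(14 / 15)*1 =14 / 15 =0.93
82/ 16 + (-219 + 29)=-1479/ 8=-184.88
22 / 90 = 11 / 45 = 0.24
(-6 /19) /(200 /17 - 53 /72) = -0.03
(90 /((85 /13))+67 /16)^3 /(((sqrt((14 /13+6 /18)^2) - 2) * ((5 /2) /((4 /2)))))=-4540720602093 /578554880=-7848.38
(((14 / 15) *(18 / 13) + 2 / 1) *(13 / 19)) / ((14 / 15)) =321 / 133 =2.41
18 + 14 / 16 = 18.88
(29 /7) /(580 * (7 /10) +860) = 29 /8862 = 0.00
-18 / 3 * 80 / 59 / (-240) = 2 / 59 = 0.03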